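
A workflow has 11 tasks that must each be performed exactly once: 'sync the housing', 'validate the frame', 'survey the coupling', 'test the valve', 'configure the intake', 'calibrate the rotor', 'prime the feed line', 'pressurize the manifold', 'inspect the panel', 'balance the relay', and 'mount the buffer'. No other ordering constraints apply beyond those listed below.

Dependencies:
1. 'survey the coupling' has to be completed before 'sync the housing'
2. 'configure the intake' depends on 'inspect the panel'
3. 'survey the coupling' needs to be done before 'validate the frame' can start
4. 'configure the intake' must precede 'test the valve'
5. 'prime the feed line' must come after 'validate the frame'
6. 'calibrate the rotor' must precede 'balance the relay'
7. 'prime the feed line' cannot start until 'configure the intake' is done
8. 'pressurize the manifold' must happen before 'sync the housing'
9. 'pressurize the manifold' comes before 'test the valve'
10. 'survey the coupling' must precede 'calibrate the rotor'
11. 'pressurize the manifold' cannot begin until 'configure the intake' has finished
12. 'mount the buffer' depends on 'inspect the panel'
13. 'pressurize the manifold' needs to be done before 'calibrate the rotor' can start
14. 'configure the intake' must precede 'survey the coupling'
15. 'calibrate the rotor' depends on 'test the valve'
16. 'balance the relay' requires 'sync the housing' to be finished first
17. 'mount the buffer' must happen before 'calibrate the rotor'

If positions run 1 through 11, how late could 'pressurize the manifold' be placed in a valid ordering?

7

Following every chain forward from 'pressurize the manifold', the tasks that must come later are 'sync the housing', 'test the valve', 'calibrate the rotor', 'balance the relay' — 4 of them.
So at least 4 tasks follow 'pressurize the manifold', putting 'pressurize the manifold' no later than position 7. That position is achievable by scheduling everything else first.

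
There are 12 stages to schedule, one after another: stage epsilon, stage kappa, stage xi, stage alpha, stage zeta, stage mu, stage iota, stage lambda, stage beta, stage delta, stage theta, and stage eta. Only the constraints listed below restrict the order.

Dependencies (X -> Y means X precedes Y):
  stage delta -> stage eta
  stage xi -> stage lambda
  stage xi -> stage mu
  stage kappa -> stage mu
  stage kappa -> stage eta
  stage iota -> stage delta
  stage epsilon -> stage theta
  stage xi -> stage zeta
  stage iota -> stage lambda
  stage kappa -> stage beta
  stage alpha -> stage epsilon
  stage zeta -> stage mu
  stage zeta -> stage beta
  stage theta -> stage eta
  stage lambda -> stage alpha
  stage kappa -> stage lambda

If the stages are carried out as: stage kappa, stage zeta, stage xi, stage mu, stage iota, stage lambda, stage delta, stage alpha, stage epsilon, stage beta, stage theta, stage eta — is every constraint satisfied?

Here stage xi comes after stage zeta.
Since stage xi is required before stage zeta, the ordering is invalid.

No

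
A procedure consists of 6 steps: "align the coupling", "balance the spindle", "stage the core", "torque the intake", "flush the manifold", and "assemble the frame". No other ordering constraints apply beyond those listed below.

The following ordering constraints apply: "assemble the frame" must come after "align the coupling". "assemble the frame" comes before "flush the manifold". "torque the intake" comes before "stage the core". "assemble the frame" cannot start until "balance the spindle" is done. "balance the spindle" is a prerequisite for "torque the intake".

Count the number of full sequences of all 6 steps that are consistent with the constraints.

16

2 steps have no prerequisites ("align the coupling", "balance the spindle"), so any of them could come first.
Enumerating by repeatedly choosing an available step (one whose prerequisites are all placed) gives 16 distinct complete orderings.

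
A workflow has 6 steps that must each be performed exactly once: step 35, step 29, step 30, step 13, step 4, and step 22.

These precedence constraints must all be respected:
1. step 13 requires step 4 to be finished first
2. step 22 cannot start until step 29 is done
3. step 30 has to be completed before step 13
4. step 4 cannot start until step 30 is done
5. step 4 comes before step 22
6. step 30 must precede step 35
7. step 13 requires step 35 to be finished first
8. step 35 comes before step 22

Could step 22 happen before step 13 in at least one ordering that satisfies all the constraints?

Nothing in the constraints forces step 13 before step 22 — there is no chain from step 13 to step 22.
That means at least one valid schedule has step 22 before step 13.

Yes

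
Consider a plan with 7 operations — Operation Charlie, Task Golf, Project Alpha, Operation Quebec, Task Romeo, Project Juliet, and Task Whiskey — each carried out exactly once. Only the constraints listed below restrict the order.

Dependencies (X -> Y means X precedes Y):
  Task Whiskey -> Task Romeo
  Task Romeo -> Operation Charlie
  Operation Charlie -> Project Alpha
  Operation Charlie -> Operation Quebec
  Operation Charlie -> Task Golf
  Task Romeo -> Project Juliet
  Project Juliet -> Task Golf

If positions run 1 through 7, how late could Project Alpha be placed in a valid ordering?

Nothing depends on Project Alpha, so it can be the final operation, position 7.

7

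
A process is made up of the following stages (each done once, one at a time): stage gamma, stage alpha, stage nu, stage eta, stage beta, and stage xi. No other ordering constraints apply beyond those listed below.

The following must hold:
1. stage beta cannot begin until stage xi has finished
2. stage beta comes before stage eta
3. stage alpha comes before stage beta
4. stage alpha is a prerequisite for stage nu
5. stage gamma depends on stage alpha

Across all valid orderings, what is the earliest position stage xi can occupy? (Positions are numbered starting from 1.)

1

Stage xi has no prerequisites at all, so it can go in position 1.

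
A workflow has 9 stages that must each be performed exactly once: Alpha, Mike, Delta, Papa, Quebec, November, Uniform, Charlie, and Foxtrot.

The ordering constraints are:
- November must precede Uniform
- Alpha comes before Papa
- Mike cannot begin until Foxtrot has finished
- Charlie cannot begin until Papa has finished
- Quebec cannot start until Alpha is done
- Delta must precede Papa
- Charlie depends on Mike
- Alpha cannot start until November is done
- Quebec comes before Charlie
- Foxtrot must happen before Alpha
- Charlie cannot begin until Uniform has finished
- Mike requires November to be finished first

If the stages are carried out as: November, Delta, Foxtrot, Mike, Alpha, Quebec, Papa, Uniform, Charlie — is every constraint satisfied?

Checking each listed constraint against this order: for instance, November is in position 1 and Uniform in position 8, so that constraint holds — and the remaining constraints check out the same way.

Yes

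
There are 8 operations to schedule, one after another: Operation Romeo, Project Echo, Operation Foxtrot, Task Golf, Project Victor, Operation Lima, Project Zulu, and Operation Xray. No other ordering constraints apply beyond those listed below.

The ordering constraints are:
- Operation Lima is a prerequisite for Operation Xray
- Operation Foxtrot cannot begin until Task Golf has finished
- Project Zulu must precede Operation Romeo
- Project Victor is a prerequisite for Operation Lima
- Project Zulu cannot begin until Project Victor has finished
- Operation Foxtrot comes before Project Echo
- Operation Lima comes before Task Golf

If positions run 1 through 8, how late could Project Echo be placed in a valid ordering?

No constraint forces any operation after Project Echo, so it can be placed last, in position 8.

8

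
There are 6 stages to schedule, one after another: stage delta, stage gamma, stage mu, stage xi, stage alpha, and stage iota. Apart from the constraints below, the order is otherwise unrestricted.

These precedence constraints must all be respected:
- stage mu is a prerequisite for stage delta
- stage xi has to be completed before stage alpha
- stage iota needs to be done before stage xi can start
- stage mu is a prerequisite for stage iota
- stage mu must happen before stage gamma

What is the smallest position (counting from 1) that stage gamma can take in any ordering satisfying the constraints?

2

Working backwards through the constraints from stage gamma, its only required predecessor is stage mu.
With 1 mandatory predecessor, the earliest stage gamma can sit is position 1+1 = 2, and placing just that one first achieves it.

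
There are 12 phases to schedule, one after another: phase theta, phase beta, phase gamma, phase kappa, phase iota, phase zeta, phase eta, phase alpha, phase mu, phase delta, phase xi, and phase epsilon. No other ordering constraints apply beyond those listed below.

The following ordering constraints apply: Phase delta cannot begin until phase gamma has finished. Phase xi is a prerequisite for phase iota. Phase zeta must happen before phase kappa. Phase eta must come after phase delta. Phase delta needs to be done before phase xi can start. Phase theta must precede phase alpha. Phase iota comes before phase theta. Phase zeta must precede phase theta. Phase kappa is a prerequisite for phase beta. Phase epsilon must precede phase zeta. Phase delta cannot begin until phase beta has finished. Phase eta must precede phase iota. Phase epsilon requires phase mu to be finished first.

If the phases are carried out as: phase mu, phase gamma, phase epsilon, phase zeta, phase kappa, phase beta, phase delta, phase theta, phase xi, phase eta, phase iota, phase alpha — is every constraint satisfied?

No

The sequence places phase theta ahead of phase iota.
That contradicts the constraint that phase iota must precede phase theta.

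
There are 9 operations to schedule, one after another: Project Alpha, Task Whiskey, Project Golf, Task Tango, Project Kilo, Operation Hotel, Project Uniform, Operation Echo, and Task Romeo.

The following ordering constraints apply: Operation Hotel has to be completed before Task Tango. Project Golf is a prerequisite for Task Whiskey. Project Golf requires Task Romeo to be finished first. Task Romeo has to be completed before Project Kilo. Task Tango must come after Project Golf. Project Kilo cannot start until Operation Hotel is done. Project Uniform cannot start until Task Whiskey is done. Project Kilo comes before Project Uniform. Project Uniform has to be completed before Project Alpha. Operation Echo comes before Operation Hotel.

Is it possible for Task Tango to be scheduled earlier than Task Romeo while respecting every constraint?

There is a dependency chain Task Romeo → Project Golf → Task Tango, so Task Tango always comes after Task Romeo.
So no valid ordering can have Task Tango before Task Romeo.

No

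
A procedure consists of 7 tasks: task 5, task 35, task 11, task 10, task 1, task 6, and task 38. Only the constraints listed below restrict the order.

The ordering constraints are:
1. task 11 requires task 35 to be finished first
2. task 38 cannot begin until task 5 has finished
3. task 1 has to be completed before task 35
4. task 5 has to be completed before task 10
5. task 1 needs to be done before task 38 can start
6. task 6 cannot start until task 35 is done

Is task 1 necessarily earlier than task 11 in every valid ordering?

Yes

Tracing the constraints gives a chain: task 1 → task 35 → task 11.
That forces task 1 before task 11 in every valid schedule.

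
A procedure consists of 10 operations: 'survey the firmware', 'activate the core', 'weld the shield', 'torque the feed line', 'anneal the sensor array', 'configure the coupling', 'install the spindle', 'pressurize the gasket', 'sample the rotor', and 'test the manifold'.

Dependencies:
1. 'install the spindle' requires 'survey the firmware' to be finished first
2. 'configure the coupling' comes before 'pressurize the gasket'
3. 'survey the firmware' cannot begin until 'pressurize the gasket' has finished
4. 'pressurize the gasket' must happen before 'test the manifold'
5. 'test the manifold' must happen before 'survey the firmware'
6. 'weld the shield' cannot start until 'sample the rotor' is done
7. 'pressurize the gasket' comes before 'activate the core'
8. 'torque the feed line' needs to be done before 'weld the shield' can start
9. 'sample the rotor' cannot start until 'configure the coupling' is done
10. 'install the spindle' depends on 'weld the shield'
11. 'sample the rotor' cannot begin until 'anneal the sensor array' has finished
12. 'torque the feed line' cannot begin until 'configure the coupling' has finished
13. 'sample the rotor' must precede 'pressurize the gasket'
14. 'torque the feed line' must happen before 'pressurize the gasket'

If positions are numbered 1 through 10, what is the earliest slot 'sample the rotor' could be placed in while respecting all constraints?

Every operation that must precede 'sample the rotor' has to come before it. Tracing all chains that end at 'sample the rotor', those operations are: 'anneal the sensor array', 'configure the coupling' — 2 in total.
With 2 mandatory predecessors, the earliest 'sample the rotor' can sit is position 2+1 = 3, and placing just those 2 first achieves it.

3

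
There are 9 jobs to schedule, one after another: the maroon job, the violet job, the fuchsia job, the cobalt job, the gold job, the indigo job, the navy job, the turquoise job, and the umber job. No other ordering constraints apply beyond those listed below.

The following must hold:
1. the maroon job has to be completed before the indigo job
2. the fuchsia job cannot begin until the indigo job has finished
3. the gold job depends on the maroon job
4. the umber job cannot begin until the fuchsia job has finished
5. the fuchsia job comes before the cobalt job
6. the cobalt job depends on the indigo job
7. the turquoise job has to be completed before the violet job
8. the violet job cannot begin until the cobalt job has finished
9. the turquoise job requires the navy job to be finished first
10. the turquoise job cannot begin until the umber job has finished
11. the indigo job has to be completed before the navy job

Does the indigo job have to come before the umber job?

Tracing the constraints gives a chain: the indigo job → the fuchsia job → the umber job.
That forces the indigo job before the umber job in every valid schedule.

Yes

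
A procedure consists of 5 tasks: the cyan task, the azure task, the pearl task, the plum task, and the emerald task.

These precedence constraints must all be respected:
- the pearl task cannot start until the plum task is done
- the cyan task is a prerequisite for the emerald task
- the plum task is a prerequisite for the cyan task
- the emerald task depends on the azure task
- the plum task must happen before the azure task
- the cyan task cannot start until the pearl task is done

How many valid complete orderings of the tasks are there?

Only the plum task has no prerequisites, so it must go first.
Enumerating by repeatedly choosing an available task (one whose prerequisites are all placed) gives 3 distinct complete orderings.

3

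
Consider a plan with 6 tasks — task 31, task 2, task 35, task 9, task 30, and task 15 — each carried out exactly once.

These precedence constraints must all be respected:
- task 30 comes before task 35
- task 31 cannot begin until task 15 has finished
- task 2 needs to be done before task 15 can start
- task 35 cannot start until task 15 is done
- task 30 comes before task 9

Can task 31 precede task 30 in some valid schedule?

Yes

Nothing in the constraints forces task 30 before task 31 — there is no chain from task 30 to task 31.
So a valid ordering placing task 31 earlier than task 30 exists.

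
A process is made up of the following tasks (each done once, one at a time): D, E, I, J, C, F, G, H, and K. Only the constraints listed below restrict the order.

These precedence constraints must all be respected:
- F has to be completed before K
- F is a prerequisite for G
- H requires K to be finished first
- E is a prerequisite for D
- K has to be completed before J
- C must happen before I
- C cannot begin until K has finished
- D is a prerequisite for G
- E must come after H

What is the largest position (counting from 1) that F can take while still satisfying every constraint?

Every task that must follow F has to come after it. Tracing all chains starting from F, those tasks are: D, E, I, J, C, G, H, K — 8 in total.
So at least 8 tasks follow F, putting F no later than position 1. That position is achievable by scheduling everything else first.

1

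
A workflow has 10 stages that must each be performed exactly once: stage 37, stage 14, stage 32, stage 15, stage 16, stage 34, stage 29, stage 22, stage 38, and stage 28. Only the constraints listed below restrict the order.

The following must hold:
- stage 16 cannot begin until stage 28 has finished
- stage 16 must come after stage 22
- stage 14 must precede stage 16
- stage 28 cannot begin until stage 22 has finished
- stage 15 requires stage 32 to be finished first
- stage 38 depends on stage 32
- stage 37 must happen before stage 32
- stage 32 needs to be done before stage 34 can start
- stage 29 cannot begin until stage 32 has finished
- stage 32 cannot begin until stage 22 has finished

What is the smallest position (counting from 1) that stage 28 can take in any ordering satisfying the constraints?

The only stage forced before stage 28 (directly or transitively) is stage 22.
With 1 mandatory predecessor, the earliest stage 28 can sit is position 1+1 = 2, and placing just that one first achieves it.

2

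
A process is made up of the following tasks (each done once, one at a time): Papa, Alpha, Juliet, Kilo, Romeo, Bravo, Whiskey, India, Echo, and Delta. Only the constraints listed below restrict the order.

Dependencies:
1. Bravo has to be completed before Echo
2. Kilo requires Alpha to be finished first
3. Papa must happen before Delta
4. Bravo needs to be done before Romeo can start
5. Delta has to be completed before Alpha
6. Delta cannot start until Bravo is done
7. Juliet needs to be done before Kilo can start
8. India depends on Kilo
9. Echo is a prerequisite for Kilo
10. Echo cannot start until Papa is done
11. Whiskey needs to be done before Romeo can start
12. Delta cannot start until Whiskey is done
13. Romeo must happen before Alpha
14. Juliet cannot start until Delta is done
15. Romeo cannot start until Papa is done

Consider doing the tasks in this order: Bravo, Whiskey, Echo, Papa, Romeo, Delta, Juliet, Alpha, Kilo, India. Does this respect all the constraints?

In the proposed order, Echo appears before Papa.
That contradicts the constraint that Papa must precede Echo.

No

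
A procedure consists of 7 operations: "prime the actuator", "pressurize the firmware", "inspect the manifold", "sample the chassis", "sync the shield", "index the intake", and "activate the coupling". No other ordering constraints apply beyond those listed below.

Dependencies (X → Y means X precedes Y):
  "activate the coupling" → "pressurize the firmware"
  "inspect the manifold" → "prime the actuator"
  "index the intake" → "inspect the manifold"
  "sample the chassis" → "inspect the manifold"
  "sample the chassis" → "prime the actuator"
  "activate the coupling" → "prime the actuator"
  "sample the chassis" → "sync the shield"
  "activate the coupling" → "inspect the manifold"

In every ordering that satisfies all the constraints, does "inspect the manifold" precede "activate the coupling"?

There is a chain "activate the coupling" → "inspect the manifold", which puts "activate the coupling" before "inspect the manifold".
So "inspect the manifold" does not have to come before "activate the coupling" — it cannot.

No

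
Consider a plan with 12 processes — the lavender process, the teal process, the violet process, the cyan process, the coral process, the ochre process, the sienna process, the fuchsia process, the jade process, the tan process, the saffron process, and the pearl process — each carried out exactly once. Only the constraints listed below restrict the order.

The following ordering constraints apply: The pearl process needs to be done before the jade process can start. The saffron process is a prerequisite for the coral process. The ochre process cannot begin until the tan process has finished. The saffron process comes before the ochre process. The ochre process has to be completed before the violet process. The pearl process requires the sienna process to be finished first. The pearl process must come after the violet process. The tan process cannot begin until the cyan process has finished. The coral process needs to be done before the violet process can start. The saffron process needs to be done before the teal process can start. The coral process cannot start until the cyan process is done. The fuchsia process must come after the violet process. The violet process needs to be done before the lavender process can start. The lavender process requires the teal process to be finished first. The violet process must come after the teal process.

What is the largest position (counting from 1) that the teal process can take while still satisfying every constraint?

Following every chain forward from the teal process, the processes that must come later are the lavender process, the violet process, the fuchsia process, the jade process, the pearl process — 5 of them.
With 5 mandatory successors out of 12 processes total, the latest slot for the teal process is 12−5 = 7, and it's reachable by doing all non-successors before the teal process.

7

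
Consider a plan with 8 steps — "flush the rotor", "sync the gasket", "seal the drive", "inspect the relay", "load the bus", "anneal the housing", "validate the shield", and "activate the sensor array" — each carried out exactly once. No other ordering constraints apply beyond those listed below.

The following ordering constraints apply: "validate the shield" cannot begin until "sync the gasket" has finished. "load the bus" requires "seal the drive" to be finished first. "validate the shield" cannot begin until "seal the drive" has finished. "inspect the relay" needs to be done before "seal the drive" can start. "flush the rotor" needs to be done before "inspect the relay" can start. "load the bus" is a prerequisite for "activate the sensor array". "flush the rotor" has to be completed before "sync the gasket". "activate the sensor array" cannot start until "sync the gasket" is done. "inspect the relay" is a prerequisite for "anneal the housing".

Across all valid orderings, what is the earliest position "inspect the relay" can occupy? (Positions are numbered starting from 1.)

The only step forced before "inspect the relay" (directly or transitively) is "flush the rotor".
With 1 mandatory predecessor, the earliest "inspect the relay" can sit is position 1+1 = 2, and placing just that one first achieves it.

2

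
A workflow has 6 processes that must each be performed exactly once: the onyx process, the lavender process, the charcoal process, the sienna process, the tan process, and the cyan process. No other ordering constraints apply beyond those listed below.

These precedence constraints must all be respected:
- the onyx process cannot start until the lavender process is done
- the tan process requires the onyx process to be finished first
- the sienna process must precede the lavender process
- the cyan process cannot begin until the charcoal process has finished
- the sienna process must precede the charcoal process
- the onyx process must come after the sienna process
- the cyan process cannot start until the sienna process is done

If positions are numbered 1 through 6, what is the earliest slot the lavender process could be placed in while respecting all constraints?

2

The only process forced before the lavender process (directly or transitively) is the sienna process.
So at minimum 1 process comes before the lavender process, putting the lavender process no earlier than position 2. That position is achievable by scheduling exactly that predecessor first.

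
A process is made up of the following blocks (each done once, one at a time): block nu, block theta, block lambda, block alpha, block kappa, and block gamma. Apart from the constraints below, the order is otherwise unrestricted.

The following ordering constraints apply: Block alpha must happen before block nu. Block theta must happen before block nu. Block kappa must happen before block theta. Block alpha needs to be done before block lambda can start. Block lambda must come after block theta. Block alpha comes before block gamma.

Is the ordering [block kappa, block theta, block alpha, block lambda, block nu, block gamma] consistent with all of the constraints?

Yes

Every stated constraint is respected: block alpha sits at position 3, ahead of block gamma at position 6, and each of the other listed pairs likewise has the predecessor earlier in the sequence.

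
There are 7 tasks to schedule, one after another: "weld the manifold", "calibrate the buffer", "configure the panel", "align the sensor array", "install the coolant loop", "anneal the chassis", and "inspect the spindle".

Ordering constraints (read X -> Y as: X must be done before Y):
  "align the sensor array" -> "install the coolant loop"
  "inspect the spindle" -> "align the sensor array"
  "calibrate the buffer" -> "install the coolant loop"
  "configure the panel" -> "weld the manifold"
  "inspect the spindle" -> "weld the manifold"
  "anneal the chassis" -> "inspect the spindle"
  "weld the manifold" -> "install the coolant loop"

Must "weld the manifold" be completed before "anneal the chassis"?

No

The constraints actually force "anneal the chassis" before "weld the manifold" (via "anneal the chassis" → "inspect the spindle" → "weld the manifold"), not the other way around.
So "weld the manifold" never precedes "anneal the chassis".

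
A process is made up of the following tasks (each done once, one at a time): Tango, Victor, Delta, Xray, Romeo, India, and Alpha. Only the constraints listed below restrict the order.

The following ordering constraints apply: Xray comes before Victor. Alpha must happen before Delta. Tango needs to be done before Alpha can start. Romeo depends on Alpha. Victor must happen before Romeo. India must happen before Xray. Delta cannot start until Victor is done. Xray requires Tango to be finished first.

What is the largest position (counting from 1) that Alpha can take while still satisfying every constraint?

5

The tasks that are forced after Alpha, directly or by a chain of constraints, are Delta, Romeo. That's 2 tasks.
With 2 mandatory successors out of 7 tasks total, the latest slot for Alpha is 7−2 = 5, and it's reachable by doing all non-successors before Alpha.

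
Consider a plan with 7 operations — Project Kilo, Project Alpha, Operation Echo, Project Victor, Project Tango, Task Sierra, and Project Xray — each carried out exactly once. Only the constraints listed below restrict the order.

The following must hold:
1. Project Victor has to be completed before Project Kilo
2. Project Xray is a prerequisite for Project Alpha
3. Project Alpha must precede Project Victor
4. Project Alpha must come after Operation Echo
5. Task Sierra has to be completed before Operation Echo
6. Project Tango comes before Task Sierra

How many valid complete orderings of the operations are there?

The operations with no prerequisites are Project Tango, Project Xray; any of them can be placed first.
Systematically extending each partial ordering one operation at a time and counting, there are 4 complete orderings.

4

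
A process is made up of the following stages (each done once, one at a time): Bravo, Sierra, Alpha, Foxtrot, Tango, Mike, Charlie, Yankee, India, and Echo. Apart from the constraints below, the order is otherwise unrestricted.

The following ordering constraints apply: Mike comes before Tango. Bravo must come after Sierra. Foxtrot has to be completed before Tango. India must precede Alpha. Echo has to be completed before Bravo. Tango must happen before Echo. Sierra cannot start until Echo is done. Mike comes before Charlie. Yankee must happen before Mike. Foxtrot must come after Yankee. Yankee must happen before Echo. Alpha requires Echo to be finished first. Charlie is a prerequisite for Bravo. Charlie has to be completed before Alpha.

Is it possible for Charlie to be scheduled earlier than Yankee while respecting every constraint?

No

Following Yankee → Mike → Charlie, Yankee must precede Charlie in every valid ordering.
So no valid ordering can have Charlie before Yankee.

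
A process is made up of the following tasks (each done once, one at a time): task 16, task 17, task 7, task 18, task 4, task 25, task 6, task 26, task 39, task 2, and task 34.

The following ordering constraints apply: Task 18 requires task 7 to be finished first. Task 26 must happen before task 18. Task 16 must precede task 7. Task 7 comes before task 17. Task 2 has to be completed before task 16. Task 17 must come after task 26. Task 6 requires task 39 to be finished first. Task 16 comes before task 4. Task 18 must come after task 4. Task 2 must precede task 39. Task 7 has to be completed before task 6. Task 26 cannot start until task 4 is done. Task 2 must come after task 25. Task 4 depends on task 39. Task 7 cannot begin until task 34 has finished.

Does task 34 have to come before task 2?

No

Task 34 and task 2 are not related by any chain of constraints.
So task 34 can come before task 2 or after — it is not forced.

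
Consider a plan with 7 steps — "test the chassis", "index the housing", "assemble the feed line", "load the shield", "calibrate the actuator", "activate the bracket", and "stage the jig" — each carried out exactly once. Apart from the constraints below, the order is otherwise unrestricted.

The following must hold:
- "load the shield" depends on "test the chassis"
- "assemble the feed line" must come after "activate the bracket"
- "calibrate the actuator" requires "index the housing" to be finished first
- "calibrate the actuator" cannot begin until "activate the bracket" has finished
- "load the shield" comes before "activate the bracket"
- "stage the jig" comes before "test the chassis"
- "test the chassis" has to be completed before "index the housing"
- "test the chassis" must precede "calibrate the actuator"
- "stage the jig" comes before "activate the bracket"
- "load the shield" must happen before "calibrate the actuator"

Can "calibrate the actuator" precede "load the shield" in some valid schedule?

No

Following "load the shield" → "calibrate the actuator", "load the shield" must precede "calibrate the actuator" in every valid ordering.
Hence "calibrate the actuator" can never be scheduled before "load the shield".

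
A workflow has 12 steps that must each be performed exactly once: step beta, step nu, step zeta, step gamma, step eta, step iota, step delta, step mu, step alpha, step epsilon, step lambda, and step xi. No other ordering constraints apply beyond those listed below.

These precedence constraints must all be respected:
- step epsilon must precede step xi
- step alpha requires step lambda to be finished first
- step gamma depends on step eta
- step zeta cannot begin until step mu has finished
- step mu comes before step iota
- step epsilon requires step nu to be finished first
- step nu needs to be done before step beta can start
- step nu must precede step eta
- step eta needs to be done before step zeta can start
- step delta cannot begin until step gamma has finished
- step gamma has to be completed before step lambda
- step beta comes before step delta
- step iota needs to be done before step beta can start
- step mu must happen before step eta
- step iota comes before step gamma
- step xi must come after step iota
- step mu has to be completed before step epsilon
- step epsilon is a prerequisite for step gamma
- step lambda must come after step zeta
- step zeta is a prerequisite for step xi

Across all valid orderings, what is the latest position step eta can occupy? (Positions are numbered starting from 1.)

6

Every step that must follow step eta has to come after it. Tracing all chains starting from step eta, those steps are: step zeta, step gamma, step delta, step alpha, step lambda, step xi — 6 in total.
So at least 6 steps follow step eta, putting step eta no later than position 6. That position is achievable by scheduling everything else first.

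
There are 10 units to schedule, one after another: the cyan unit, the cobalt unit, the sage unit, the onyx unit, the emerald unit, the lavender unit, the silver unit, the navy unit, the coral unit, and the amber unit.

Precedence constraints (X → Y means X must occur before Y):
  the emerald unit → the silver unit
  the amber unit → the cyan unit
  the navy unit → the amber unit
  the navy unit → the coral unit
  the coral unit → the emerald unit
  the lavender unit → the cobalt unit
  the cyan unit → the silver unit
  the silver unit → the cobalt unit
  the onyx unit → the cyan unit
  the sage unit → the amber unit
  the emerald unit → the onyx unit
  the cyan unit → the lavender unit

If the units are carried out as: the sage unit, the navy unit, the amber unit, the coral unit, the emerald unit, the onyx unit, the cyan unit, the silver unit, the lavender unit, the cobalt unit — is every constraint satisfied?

Checking each listed constraint against this order: for instance, the amber unit is in position 3 and the cyan unit in position 7, so that constraint holds — and the remaining constraints check out the same way.

Yes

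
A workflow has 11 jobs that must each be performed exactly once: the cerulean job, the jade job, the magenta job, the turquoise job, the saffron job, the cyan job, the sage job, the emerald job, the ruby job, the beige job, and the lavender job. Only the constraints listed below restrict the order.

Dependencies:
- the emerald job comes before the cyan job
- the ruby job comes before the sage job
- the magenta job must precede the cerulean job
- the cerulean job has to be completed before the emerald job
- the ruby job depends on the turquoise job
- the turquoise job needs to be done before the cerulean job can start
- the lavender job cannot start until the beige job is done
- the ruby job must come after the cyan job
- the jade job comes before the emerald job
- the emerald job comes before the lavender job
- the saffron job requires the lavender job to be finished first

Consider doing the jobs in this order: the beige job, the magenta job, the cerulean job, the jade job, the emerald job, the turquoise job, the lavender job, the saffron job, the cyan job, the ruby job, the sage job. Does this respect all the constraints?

Here the turquoise job comes after the cerulean job.
Since the turquoise job is required before the cerulean job, the ordering is invalid.

No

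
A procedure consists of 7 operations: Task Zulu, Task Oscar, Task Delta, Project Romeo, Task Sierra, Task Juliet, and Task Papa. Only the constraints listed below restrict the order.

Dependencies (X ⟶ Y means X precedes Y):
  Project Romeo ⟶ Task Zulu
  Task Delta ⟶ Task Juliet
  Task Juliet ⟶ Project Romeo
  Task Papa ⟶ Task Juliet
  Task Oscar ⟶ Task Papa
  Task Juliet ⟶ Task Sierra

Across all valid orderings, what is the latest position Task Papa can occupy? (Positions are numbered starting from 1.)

3

Following every chain forward from Task Papa, the operations that must come later are Task Zulu, Project Romeo, Task Sierra, Task Juliet — 4 of them.
So at least 4 operations follow Task Papa, putting Task Papa no later than position 3. That position is achievable by scheduling everything else first.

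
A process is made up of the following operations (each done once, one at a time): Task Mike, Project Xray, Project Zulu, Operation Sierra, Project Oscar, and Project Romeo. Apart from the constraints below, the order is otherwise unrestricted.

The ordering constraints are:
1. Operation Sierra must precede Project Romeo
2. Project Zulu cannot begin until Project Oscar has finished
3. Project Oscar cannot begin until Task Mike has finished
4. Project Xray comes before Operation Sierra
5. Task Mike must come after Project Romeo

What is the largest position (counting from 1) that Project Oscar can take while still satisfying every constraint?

5

Following the constraints forward from Project Oscar, its only required successor is Project Zulu.
With 1 mandatory successor out of 6 operations total, the latest slot for Project Oscar is 6−1 = 5, and it's reachable by doing all non-successors before Project Oscar.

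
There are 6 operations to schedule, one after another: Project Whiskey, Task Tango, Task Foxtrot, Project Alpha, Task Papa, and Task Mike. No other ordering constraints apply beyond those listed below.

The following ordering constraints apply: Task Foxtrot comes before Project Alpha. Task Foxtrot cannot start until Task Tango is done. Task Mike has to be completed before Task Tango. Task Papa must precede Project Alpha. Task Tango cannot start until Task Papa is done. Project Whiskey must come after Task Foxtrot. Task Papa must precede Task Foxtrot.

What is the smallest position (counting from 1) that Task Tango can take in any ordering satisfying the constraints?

Every operation that must precede Task Tango has to come before it. Tracing all chains that end at Task Tango, those operations are: Task Papa, Task Mike — 2 in total.
So at minimum 2 operations come before Task Tango, putting Task Tango no earlier than position 3. That position is achievable by scheduling exactly those predecessors first.

3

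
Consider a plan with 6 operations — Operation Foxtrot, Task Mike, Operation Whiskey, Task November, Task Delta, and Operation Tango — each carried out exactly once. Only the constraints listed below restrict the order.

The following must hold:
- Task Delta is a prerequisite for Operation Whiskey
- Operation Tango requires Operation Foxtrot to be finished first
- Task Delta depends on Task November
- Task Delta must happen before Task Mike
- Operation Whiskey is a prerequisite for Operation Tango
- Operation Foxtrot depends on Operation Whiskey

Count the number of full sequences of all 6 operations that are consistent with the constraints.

4

Task November is the only operation with nothing required before it, so every ordering starts there.
Systematically extending each partial ordering one operation at a time and counting, there are 4 complete orderings.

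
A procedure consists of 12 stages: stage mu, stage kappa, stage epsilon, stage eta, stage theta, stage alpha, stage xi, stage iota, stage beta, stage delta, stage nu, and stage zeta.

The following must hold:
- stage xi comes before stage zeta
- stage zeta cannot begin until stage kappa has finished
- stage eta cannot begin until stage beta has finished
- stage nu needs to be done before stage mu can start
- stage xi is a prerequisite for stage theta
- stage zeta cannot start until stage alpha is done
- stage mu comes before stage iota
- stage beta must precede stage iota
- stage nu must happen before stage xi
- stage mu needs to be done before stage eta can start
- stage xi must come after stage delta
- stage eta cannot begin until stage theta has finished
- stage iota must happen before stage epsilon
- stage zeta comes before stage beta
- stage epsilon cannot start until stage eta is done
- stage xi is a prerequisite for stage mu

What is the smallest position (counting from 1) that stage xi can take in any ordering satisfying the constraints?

The stages that are forced before stage xi, directly or transitively, are stage delta, stage nu. That's 2 stages.
With 2 mandatory predecessors, the earliest stage xi can sit is position 2+1 = 3, and placing just those 2 first achieves it.

3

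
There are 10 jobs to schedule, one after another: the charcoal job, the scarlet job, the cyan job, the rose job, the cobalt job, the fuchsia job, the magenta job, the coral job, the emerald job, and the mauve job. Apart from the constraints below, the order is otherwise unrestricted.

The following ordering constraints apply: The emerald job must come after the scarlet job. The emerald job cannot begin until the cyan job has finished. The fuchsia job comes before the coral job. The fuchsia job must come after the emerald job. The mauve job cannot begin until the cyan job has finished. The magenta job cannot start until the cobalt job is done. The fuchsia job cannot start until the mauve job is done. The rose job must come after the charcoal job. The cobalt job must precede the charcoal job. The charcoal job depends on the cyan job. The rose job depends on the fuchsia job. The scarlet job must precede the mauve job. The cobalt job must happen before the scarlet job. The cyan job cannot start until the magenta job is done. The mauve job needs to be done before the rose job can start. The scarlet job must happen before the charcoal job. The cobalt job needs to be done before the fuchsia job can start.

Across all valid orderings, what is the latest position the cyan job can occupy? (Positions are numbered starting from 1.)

4

The jobs that are forced after the cyan job, directly or by a chain of constraints, are the charcoal job, the rose job, the fuchsia job, the coral job, the emerald job, the mauve job. That's 6 jobs.
So at least 6 jobs follow the cyan job, putting the cyan job no later than position 4. That position is achievable by scheduling everything else first.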